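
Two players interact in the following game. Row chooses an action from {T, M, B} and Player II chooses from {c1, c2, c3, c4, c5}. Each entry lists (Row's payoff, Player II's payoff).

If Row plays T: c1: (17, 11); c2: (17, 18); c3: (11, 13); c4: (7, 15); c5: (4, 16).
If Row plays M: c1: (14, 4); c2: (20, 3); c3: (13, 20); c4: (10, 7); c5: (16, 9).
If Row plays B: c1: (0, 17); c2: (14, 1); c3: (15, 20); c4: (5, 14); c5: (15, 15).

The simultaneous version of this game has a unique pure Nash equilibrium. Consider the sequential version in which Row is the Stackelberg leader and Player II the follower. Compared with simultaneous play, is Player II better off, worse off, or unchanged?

Player II best-responds to each possible Row move:
- T: Player II compares 11, 18, 13, 15, 16 and picks c2; Row would get 17.
- M: Player II compares 4, 3, 20, 7, 9 and picks c3; Row would get 13.
- B: Player II compares 17, 1, 20, 14, 15 and picks c3; Row would get 15.
Among 17, 13, 15, the best is 17 at T. Subgame-perfect outcome: (T, c2) with payoffs (17, 18).
Under simultaneous play:
Row's best replies: c1→T; c2→M; c3→B; c4→M; c5→M.
Player II's best replies: T→c2; M→c3; B→c3.
Only (B, c3) has each player best-responding; Nash payoffs (15, 20).
Player II earns 18 sequentially versus 20 at the Nash outcome: worse off.

worse off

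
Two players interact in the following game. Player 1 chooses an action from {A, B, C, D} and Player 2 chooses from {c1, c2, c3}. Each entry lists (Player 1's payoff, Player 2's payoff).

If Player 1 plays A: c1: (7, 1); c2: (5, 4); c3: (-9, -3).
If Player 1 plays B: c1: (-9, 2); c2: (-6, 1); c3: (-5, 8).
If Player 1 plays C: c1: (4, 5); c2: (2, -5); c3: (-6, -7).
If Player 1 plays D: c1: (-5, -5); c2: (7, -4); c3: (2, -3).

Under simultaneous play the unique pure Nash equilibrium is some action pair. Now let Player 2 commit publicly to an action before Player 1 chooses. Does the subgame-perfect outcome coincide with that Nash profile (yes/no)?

Solve by backward induction (Player 2 leads).
- c1: BR = A, leader payoff 1.
- c2: BR = D, leader payoff -4.
- c3: BR = D, leader payoff -3.
Among 1, -4, -3, the best is 1 at c1. Subgame-perfect outcome: (A, c1) with payoffs (7, 1).
Under simultaneous play:
Player 1's best replies: c1→A; c2→D; c3→D.
Player 2's best replies: A→c2; B→c3; C→c1; D→c3.
The unique mutual best reply is (D, c3), giving (2, -3).
Sequential outcome (A, c1) differs from the Nash profile (D, c3).

no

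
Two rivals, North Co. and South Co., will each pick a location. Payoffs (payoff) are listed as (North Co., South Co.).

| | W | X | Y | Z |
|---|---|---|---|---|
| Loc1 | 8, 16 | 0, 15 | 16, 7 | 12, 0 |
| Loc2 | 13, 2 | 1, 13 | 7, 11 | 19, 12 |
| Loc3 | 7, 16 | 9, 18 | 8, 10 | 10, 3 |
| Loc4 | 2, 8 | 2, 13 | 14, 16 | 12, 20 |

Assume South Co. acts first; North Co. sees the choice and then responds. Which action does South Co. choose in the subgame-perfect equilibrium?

Solve by backward induction (South Co. leads).
- W: North Co. compares 8, 13, 7, 2 and picks Loc2; South Co. would get 2.
- X: North Co. compares 0, 1, 9, 2 and picks Loc3; South Co. would get 18.
- Y: North Co. compares 16, 7, 8, 14 and picks Loc1; South Co. would get 7.
- Z: North Co. compares 12, 19, 10, 12 and picks Loc2; South Co. would get 12.
Maximizing over 2, 18, 7, 12, South Co. chooses X. Subgame-perfect outcome: (Loc3, X) with payoffs (9, 18).

X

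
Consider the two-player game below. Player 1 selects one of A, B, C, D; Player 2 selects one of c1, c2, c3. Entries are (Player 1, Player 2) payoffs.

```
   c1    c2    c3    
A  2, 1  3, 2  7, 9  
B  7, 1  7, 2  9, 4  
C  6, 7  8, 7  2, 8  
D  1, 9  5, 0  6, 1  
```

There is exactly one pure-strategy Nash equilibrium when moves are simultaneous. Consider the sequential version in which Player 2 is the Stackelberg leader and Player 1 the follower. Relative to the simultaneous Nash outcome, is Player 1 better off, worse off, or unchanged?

Work backward from Player 1's decision.
- c1 → Player 1 plays B (best of 2, 7, 6, 1); Player 2 gets 1.
- c2 → Player 1 plays C (best of 3, 7, 8, 5); Player 2 gets 7.
- c3 → Player 1 plays B (best of 7, 9, 2, 6); Player 2 gets 4.
Player 2's induced payoffs are 1, 7, 4, so Player 2 commits to c2. Subgame-perfect outcome: (C, c2) with payoffs (8, 7).
For the simultaneous game, intersect best replies.
Player 1's best replies: c1→B; c2→C; c3→B.
Player 2's best replies: A→c3; B→c3; C→c3; D→c1.
Only (B, c3) has each player best-responding; Nash payoffs (9, 4).
Player 1 earns 8 sequentially versus 9 at the Nash outcome: worse off.

worse off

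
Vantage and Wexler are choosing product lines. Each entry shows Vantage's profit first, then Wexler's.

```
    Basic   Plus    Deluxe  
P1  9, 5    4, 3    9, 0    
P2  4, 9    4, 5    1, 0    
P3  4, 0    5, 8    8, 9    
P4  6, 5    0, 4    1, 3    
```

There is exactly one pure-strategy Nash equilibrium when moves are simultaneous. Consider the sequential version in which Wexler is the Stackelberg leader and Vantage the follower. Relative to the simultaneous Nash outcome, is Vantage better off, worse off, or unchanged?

Backward induction with Wexler moving first.
- Basic → Vantage plays P1 (best of 9, 4, 4, 6); Wexler gets 5.
- Plus → Vantage plays P3 (best of 4, 4, 5, 0); Wexler gets 8.
- Deluxe → Vantage plays P1 (best of 9, 1, 8, 1); Wexler gets 0.
Among 5, 8, 0, the best is 8 at Plus. Subgame-perfect outcome: (P3, Plus) with payoffs (5, 8).
For the simultaneous game, intersect best replies.
Vantage's best replies: Basic→P1; Plus→P3; Deluxe→P1.
Wexler's best replies: P1→Basic; P2→Basic; P3→Deluxe; P4→Basic.
The unique mutual best reply is (P1, Basic), giving (9, 5).
Vantage earns 5 sequentially versus 9 at the Nash outcome: worse off.

worse off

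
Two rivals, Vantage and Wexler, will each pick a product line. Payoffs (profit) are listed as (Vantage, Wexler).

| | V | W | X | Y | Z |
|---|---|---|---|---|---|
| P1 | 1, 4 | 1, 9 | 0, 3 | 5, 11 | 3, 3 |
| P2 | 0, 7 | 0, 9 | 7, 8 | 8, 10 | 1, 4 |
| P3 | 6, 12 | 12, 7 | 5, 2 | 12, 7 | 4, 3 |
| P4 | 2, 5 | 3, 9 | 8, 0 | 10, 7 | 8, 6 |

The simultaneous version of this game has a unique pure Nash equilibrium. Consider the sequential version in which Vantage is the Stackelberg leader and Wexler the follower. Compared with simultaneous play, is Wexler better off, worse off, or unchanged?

Solve by backward induction (Vantage leads).
- P1 → Wexler plays Y (best of 4, 9, 3, 11, 3); Vantage gets 5.
- P2 → Wexler plays Y (best of 7, 9, 8, 10, 4); Vantage gets 8.
- P3 → Wexler plays V (best of 12, 7, 2, 7, 3); Vantage gets 6.
- P4 → Wexler plays W (best of 5, 9, 0, 7, 6); Vantage gets 3.
Among 5, 8, 6, 3, the best is 8 at P2. Subgame-perfect outcome: (P2, Y) with payoffs (8, 10).
For the simultaneous game, intersect best replies.
Vantage's best replies: V→P3; W→P3; X→P4; Y→P3; Z→P4.
Wexler's best replies: P1→Y; P2→Y; P3→V; P4→W.
Only (P3, V) has each player best-responding; Nash payoffs (6, 12).
Wexler earns 10 sequentially versus 12 at the Nash outcome: worse off.

worse off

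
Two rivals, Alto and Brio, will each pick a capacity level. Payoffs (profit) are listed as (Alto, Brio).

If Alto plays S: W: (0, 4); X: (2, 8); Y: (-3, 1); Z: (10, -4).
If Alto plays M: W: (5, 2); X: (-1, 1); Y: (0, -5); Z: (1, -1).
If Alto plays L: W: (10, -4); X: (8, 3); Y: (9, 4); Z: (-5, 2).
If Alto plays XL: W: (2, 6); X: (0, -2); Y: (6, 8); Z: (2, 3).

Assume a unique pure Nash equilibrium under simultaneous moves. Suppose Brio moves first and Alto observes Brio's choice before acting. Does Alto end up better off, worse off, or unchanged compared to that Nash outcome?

Solve by backward induction (Brio leads).
- W → Alto plays L (best of 0, 5, 10, 2); Brio gets -4.
- X → Alto plays L (best of 2, -1, 8, 0); Brio gets 3.
- Y → Alto plays L (best of -3, 0, 9, 6); Brio gets 4.
- Z → Alto plays S (best of 10, 1, -5, 2); Brio gets -4.
Brio's induced payoffs are -4, 3, 4, -4, so Brio commits to Y. Subgame-perfect outcome: (L, Y) with payoffs (9, 4).
Under simultaneous play:
Alto's best replies: W→L; X→L; Y→L; Z→S.
Brio's best replies: S→X; M→W; L→Y; XL→Y.
The unique mutual best reply is (L, Y), giving (9, 4).
Alto earns 9 sequentially versus 9 at the Nash outcome: unchanged.

unchanged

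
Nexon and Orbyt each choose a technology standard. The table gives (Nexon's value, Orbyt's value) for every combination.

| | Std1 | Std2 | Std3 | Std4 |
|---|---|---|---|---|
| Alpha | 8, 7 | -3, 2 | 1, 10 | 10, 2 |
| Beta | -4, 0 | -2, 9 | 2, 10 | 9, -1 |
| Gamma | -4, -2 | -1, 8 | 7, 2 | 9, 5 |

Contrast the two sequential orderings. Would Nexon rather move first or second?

If Nexon leads: Orbyt's best replies are Alpha→Std3, Beta→Std3, Gamma→Std2; Nexon's induced payoffs 1, 2, -1; outcome (Beta, Std3), payoffs (2, 10).
If Orbyt leads: Nexon's best replies are Std1→Alpha, Std2→Gamma, Std3→Gamma, Std4→Alpha; Orbyt's induced payoffs 7, 8, 2, 2; outcome (Gamma, Std2), payoffs (-1, 8).
Nexon gets 2 moving first and -1 moving second, so Nexon prefers to move first.

first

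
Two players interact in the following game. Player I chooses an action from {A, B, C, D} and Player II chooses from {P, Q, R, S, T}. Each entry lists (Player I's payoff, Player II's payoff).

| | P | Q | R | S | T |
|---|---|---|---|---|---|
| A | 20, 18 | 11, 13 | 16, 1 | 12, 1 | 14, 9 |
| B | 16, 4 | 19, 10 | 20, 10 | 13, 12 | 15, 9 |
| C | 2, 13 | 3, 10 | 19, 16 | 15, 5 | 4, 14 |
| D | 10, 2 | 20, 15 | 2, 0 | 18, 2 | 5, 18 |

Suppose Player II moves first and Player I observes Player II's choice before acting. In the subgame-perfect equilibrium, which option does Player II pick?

Backward induction with Player II moving first.
- P: Player I compares 20, 16, 2, 10 and picks A; Player II would get 18.
- Q: Player I compares 11, 19, 3, 20 and picks D; Player II would get 15.
- R: Player I compares 16, 20, 19, 2 and picks B; Player II would get 10.
- S: Player I compares 12, 13, 15, 18 and picks D; Player II would get 2.
- T: Player I compares 14, 15, 4, 5 and picks B; Player II would get 9.
Maximizing over 18, 15, 10, 2, 9, Player II chooses P. Subgame-perfect outcome: (A, P) with payoffs (20, 18).

P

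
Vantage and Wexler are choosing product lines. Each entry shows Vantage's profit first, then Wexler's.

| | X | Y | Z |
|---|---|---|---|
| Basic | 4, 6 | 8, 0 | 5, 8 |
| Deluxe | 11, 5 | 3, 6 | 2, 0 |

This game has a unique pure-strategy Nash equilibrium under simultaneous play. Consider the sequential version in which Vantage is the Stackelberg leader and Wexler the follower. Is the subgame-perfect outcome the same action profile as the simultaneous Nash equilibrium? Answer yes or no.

Backward induction with Vantage moving first.
- Basic: BR = Z, leader payoff 5.
- Deluxe: BR = Y, leader payoff 3.
Among 5, 3, the best is 5 at Basic. Subgame-perfect outcome: (Basic, Z) with payoffs (5, 8).
For the simultaneous game, intersect best replies.
Vantage's best replies: X→Deluxe; Y→Basic; Z→Basic.
Wexler's best replies: Basic→Z; Deluxe→Y.
The unique mutual best reply is (Basic, Z), giving (5, 8).
Sequential outcome (Basic, Z) coincides with the Nash profile (Basic, Z).

yes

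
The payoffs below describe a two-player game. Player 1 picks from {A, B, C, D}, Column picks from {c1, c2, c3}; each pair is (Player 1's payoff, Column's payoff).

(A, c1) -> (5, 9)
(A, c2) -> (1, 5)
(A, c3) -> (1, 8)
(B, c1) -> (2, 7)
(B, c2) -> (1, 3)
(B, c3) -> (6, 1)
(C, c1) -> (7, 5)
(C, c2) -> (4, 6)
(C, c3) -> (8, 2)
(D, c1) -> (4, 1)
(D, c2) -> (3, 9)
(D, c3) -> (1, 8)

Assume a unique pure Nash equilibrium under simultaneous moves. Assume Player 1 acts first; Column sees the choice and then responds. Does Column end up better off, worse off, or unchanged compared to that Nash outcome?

better off

Backward induction with Player 1 moving first.
- A: BR = c1, leader payoff 5.
- B: BR = c1, leader payoff 2.
- C: BR = c2, leader payoff 4.
- D: BR = c2, leader payoff 3.
Player 1's induced payoffs are 5, 2, 4, 3, so Player 1 commits to A. Subgame-perfect outcome: (A, c1) with payoffs (5, 9).
Under simultaneous play:
Player 1's best replies: c1→C; c2→C; c3→C.
Column's best replies: A→c1; B→c1; C→c2; D→c2.
Only (C, c2) has each player best-responding; Nash payoffs (4, 6).
Column earns 9 sequentially versus 6 at the Nash outcome: better off.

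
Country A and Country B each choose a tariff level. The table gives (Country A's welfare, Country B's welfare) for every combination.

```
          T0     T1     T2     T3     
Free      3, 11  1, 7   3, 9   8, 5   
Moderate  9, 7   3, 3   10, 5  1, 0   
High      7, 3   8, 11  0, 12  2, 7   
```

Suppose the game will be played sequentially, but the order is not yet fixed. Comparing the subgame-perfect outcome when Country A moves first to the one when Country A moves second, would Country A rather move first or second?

first

If Country A leads: Country B's best replies are Free→T0, Moderate→T0, High→T2; Country A's induced payoffs 3, 9, 0; outcome (Moderate, T0), payoffs (9, 7).
If Country B leads: Country A's best replies are T0→Moderate, T1→High, T2→Moderate, T3→Free; Country B's induced payoffs 7, 11, 5, 5; outcome (High, T1), payoffs (8, 11).
Country A gets 9 moving first and 8 moving second, so Country A prefers to move first.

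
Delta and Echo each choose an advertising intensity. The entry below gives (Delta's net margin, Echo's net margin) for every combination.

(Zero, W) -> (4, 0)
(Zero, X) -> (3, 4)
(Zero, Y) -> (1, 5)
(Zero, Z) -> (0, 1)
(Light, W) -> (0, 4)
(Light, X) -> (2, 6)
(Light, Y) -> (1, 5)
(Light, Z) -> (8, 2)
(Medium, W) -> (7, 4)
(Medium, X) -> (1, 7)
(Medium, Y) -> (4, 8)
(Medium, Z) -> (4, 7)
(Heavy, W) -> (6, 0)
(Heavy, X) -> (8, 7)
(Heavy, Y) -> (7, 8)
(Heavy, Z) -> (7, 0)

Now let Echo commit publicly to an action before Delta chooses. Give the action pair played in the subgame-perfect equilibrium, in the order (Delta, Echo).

Backward induction with Echo moving first.
- W → Delta plays Medium (best of 4, 0, 7, 6); Echo gets 4.
- X → Delta plays Heavy (best of 3, 2, 1, 8); Echo gets 7.
- Y → Delta plays Heavy (best of 1, 1, 4, 7); Echo gets 8.
- Z → Delta plays Light (best of 0, 8, 4, 7); Echo gets 2.
Maximizing over 4, 7, 8, 2, Echo chooses Y. Subgame-perfect outcome: (Heavy, Y) with payoffs (7, 8).

(Heavy, Y)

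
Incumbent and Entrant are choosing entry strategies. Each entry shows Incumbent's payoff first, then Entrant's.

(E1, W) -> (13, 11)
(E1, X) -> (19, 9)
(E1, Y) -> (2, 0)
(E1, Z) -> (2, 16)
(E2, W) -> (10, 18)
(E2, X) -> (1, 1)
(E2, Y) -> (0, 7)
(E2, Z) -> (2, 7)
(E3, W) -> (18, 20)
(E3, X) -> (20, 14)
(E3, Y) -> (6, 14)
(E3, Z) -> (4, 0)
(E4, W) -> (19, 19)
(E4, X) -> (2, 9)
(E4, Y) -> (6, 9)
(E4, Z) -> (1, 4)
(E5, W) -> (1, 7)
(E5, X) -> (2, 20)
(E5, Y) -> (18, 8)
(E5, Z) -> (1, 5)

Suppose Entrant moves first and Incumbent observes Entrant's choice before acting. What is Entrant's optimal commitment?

Solve by backward induction (Entrant leads).
- W: Incumbent compares 13, 10, 18, 19, 1 and picks E4; Entrant would get 19.
- X: Incumbent compares 19, 1, 20, 2, 2 and picks E3; Entrant would get 14.
- Y: Incumbent compares 2, 0, 6, 6, 18 and picks E5; Entrant would get 8.
- Z: Incumbent compares 2, 2, 4, 1, 1 and picks E3; Entrant would get 0.
Entrant's induced payoffs are 19, 14, 8, 0, so Entrant commits to W. Subgame-perfect outcome: (E4, W) with payoffs (19, 19).

W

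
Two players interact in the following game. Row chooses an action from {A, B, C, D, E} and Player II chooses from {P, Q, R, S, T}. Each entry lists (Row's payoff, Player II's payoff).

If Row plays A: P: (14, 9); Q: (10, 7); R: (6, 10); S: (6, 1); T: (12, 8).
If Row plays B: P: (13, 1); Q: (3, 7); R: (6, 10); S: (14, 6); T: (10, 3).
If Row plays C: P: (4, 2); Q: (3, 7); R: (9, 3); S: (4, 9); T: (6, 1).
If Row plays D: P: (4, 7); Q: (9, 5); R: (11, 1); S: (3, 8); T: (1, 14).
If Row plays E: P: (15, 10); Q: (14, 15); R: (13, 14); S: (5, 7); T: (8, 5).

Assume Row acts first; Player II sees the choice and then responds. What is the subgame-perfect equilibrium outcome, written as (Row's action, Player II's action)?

(E, Q)

Work backward from Player II's decision.
- A: BR = R, leader payoff 6.
- B: BR = R, leader payoff 6.
- C: BR = S, leader payoff 4.
- D: BR = T, leader payoff 1.
- E: BR = Q, leader payoff 14.
Among 6, 6, 4, 1, 14, the best is 14 at E. Subgame-perfect outcome: (E, Q) with payoffs (14, 15).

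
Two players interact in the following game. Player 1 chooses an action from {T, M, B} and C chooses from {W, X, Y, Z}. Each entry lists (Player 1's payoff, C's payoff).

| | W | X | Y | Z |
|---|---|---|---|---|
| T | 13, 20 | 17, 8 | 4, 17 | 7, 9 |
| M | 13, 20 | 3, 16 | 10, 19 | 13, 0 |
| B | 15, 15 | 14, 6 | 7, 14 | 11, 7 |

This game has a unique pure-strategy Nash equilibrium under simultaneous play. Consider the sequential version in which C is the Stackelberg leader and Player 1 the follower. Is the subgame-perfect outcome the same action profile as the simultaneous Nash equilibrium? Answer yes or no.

no

Work backward from Player 1's decision.
- W: Player 1 compares 13, 13, 15 and picks B; C would get 15.
- X: Player 1 compares 17, 3, 14 and picks T; C would get 8.
- Y: Player 1 compares 4, 10, 7 and picks M; C would get 19.
- Z: Player 1 compares 7, 13, 11 and picks M; C would get 0.
C's induced payoffs are 15, 8, 19, 0, so C commits to Y. Subgame-perfect outcome: (M, Y) with payoffs (10, 19).
Now find the simultaneous Nash equilibrium.
Player 1's best replies: W→B; X→T; Y→M; Z→M.
C's best replies: T→W; M→W; B→W.
The unique mutual best reply is (B, W), giving (15, 15).
Sequential outcome (M, Y) differs from the Nash profile (B, W).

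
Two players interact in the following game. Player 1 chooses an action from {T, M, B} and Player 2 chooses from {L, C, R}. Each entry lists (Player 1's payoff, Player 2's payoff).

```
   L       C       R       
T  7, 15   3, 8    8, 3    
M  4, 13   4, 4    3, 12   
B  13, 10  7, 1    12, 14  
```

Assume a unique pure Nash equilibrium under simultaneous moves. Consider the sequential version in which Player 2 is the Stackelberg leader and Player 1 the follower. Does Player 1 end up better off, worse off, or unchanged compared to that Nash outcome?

Backward induction with Player 2 moving first.
- L: Player 1 compares 7, 4, 13 and picks B; Player 2 would get 10.
- C: Player 1 compares 3, 4, 7 and picks B; Player 2 would get 1.
- R: Player 1 compares 8, 3, 12 and picks B; Player 2 would get 14.
Among 10, 1, 14, the best is 14 at R. Subgame-perfect outcome: (B, R) with payoffs (12, 14).
Under simultaneous play:
Player 1's best replies: L→B; C→B; R→B.
Player 2's best replies: T→L; M→L; B→R.
Only (B, R) has each player best-responding; Nash payoffs (12, 14).
Player 1 earns 12 sequentially versus 12 at the Nash outcome: unchanged.

unchanged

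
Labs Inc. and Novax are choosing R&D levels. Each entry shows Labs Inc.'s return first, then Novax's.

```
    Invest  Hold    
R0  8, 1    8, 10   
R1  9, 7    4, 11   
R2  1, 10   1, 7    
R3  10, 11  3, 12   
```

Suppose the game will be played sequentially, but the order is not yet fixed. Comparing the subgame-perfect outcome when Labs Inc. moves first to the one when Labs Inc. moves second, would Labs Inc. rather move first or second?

If Labs Inc. leads: Novax's best replies are R0→Hold, R1→Hold, R2→Invest, R3→Hold; Labs Inc.'s induced payoffs 8, 4, 1, 3; outcome (R0, Hold), payoffs (8, 10).
If Novax leads: Labs Inc.'s best replies are Invest→R3, Hold→R0; Novax's induced payoffs 11, 10; outcome (R3, Invest), payoffs (10, 11).
Labs Inc. gets 8 moving first and 10 moving second, so Labs Inc. prefers to move second.

second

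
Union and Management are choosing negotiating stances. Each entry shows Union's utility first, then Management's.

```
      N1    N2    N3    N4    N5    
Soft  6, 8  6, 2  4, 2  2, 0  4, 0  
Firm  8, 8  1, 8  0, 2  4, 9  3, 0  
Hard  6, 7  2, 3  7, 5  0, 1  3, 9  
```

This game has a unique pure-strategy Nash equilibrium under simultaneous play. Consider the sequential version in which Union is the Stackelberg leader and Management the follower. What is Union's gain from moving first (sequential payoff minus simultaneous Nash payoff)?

2

Backward induction with Union moving first.
- Soft: BR = N1, leader payoff 6.
- Firm: BR = N4, leader payoff 4.
- Hard: BR = N5, leader payoff 3.
Union's induced payoffs are 6, 4, 3, so Union commits to Soft. Subgame-perfect outcome: (Soft, N1) with payoffs (6, 8).
Under simultaneous play:
Union's best replies: N1→Firm; N2→Soft; N3→Hard; N4→Firm; N5→Soft.
Management's best replies: Soft→N1; Firm→N4; Hard→N5.
Only (Firm, N4) has each player best-responding; Nash payoffs (4, 9).
Union's commitment gain: 6 − 4 = 2.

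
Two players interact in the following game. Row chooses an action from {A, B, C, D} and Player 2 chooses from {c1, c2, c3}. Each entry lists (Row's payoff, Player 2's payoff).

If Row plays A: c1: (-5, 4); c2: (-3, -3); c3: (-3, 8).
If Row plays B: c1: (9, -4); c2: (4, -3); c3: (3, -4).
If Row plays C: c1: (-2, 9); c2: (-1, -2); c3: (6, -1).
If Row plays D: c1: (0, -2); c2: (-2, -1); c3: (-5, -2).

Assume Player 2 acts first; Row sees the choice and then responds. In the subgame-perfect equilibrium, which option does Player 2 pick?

c3

Solve by backward induction (Player 2 leads).
- c1: BR = B, leader payoff -4.
- c2: BR = B, leader payoff -3.
- c3: BR = C, leader payoff -1.
Maximizing over -4, -3, -1, Player 2 chooses c3. Subgame-perfect outcome: (C, c3) with payoffs (6, -1).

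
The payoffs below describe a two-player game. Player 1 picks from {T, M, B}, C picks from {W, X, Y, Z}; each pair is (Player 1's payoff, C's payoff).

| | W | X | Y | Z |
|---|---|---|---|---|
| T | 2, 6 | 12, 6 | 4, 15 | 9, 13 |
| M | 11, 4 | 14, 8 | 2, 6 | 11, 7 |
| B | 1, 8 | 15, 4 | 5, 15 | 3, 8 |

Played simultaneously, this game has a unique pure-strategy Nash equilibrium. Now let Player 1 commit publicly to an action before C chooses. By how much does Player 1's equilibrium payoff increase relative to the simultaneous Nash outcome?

9

Solve by backward induction (Player 1 leads).
- T: C compares 6, 6, 15, 13 and picks Y; Player 1 would get 4.
- M: C compares 4, 8, 6, 7 and picks X; Player 1 would get 14.
- B: C compares 8, 4, 15, 8 and picks Y; Player 1 would get 5.
Among 4, 14, 5, the best is 14 at M. Subgame-perfect outcome: (M, X) with payoffs (14, 8).
For the simultaneous game, intersect best replies.
Player 1's best replies: W→M; X→B; Y→B; Z→M.
C's best replies: T→Y; M→X; B→Y.
Only (B, Y) has each player best-responding; Nash payoffs (5, 15).
Player 1's commitment gain: 14 − 5 = 9.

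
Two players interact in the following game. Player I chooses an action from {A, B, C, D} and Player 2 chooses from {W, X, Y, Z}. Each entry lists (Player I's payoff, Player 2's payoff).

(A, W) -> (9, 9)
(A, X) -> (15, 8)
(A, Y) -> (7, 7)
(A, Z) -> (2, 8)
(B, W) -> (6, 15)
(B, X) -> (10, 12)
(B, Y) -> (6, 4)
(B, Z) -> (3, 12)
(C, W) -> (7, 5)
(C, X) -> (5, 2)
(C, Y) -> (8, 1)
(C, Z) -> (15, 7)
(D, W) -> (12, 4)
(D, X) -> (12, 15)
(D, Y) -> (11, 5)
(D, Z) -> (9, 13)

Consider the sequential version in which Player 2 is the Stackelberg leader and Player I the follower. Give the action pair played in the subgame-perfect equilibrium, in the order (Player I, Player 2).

Work backward from Player I's decision.
- W → Player I plays D (best of 9, 6, 7, 12); Player 2 gets 4.
- X → Player I plays A (best of 15, 10, 5, 12); Player 2 gets 8.
- Y → Player I plays D (best of 7, 6, 8, 11); Player 2 gets 5.
- Z → Player I plays C (best of 2, 3, 15, 9); Player 2 gets 7.
Maximizing over 4, 8, 5, 7, Player 2 chooses X. Subgame-perfect outcome: (A, X) with payoffs (15, 8).

(A, X)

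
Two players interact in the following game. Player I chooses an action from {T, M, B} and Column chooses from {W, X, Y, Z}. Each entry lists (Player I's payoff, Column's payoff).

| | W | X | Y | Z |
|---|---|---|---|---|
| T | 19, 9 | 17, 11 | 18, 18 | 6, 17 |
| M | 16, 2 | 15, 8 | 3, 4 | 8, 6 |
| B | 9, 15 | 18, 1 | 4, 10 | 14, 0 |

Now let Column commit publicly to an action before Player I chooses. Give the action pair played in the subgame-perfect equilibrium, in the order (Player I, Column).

(T, Y)

Backward induction with Column moving first.
- W → Player I plays T (best of 19, 16, 9); Column gets 9.
- X → Player I plays B (best of 17, 15, 18); Column gets 1.
- Y → Player I plays T (best of 18, 3, 4); Column gets 18.
- Z → Player I plays B (best of 6, 8, 14); Column gets 0.
Column's induced payoffs are 9, 1, 18, 0, so Column commits to Y. Subgame-perfect outcome: (T, Y) with payoffs (18, 18).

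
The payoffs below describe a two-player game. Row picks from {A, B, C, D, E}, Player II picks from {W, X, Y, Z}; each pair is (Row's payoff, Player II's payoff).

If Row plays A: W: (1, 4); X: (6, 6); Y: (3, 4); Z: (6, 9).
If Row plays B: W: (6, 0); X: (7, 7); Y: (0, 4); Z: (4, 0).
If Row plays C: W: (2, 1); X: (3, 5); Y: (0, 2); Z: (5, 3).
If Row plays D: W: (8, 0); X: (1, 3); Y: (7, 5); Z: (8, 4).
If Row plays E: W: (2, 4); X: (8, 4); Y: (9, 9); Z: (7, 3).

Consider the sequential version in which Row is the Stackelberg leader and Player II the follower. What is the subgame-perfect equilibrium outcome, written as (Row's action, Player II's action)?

(E, Y)

Player II best-responds to each possible Row move:
- A: BR = Z, leader payoff 6.
- B: BR = X, leader payoff 7.
- C: BR = X, leader payoff 3.
- D: BR = Y, leader payoff 7.
- E: BR = Y, leader payoff 9.
Maximizing over 6, 7, 3, 7, 9, Row chooses E. Subgame-perfect outcome: (E, Y) with payoffs (9, 9).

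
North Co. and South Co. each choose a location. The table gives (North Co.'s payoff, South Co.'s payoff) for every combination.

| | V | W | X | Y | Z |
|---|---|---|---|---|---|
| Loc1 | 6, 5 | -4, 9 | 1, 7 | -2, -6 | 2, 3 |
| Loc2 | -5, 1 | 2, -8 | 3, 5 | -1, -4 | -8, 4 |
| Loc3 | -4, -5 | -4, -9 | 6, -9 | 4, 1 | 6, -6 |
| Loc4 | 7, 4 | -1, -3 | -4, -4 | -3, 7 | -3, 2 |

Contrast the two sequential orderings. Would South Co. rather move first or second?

If North Co. leads: South Co.'s best replies are Loc1→W, Loc2→X, Loc3→Y, Loc4→Y; North Co.'s induced payoffs -4, 3, 4, -3; outcome (Loc3, Y), payoffs (4, 1).
If South Co. leads: North Co.'s best replies are V→Loc4, W→Loc2, X→Loc3, Y→Loc3, Z→Loc3; South Co.'s induced payoffs 4, -8, -9, 1, -6; outcome (Loc4, V), payoffs (7, 4).
South Co. gets 4 moving first and 1 moving second, so South Co. prefers to move first.

first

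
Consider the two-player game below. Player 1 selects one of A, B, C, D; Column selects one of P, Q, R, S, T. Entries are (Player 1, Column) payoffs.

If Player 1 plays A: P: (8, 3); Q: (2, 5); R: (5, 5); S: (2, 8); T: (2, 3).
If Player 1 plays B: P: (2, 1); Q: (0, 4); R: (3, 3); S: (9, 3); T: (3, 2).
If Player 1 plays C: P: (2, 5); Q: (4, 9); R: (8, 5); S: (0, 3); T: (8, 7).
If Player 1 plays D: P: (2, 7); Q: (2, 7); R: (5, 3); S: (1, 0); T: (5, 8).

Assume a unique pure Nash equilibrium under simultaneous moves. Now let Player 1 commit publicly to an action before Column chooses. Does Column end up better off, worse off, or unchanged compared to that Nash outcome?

Solve by backward induction (Player 1 leads).
- A: Column compares 3, 5, 5, 8, 3 and picks S; Player 1 would get 2.
- B: Column compares 1, 4, 3, 3, 2 and picks Q; Player 1 would get 0.
- C: Column compares 5, 9, 5, 3, 7 and picks Q; Player 1 would get 4.
- D: Column compares 7, 7, 3, 0, 8 and picks T; Player 1 would get 5.
Among 2, 0, 4, 5, the best is 5 at D. Subgame-perfect outcome: (D, T) with payoffs (5, 8).
Now find the simultaneous Nash equilibrium.
Player 1's best replies: P→A; Q→C; R→C; S→B; T→C.
Column's best replies: A→S; B→Q; C→Q; D→T.
Only (C, Q) has each player best-responding; Nash payoffs (4, 9).
Column earns 8 sequentially versus 9 at the Nash outcome: worse off.

worse off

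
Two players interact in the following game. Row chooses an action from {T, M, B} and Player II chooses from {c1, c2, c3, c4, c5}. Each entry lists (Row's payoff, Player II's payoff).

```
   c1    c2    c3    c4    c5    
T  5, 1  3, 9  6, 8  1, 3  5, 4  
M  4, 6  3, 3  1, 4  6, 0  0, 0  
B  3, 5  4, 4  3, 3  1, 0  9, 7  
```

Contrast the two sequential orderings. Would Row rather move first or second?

first

If Row leads: Player II's best replies are T→c2, M→c1, B→c5; Row's induced payoffs 3, 4, 9; outcome (B, c5), payoffs (9, 7).
If Player II leads: Row's best replies are c1→T, c2→B, c3→T, c4→M, c5→B; Player II's induced payoffs 1, 4, 8, 0, 7; outcome (T, c3), payoffs (6, 8).
Row gets 9 moving first and 6 moving second, so Row prefers to move first.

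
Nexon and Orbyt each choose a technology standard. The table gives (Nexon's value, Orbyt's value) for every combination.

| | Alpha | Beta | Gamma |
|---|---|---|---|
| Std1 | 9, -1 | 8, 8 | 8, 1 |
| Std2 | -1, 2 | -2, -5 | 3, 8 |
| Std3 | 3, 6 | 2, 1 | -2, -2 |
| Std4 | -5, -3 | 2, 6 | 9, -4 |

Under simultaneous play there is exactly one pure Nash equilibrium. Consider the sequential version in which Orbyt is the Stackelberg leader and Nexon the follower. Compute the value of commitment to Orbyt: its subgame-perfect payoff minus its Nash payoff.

0

Backward induction with Orbyt moving first.
- Alpha: BR = Std1, leader payoff -1.
- Beta: BR = Std1, leader payoff 8.
- Gamma: BR = Std4, leader payoff -4.
Orbyt's induced payoffs are -1, 8, -4, so Orbyt commits to Beta. Subgame-perfect outcome: (Std1, Beta) with payoffs (8, 8).
Now find the simultaneous Nash equilibrium.
Nexon's best replies: Alpha→Std1; Beta→Std1; Gamma→Std4.
Orbyt's best replies: Std1→Beta; Std2→Gamma; Std3→Alpha; Std4→Beta.
Only (Std1, Beta) has each player best-responding; Nash payoffs (8, 8).
Orbyt's commitment gain: 8 − 8 = 0.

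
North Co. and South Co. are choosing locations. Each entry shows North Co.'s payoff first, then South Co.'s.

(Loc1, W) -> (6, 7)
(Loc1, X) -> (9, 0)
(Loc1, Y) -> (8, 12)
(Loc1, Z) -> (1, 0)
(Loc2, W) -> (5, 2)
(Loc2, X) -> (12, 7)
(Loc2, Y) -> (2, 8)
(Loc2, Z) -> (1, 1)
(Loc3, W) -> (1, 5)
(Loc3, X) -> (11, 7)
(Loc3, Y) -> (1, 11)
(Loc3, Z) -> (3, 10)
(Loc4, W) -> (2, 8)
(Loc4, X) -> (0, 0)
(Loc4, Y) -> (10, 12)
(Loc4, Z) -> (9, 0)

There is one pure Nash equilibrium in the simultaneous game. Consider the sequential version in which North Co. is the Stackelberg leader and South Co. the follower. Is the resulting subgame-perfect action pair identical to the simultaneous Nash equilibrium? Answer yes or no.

Work backward from South Co.'s decision.
- Loc1 → South Co. plays Y (best of 7, 0, 12, 0); North Co. gets 8.
- Loc2 → South Co. plays Y (best of 2, 7, 8, 1); North Co. gets 2.
- Loc3 → South Co. plays Y (best of 5, 7, 11, 10); North Co. gets 1.
- Loc4 → South Co. plays Y (best of 8, 0, 12, 0); North Co. gets 10.
Among 8, 2, 1, 10, the best is 10 at Loc4. Subgame-perfect outcome: (Loc4, Y) with payoffs (10, 12).
For the simultaneous game, intersect best replies.
North Co.'s best replies: W→Loc1; X→Loc2; Y→Loc4; Z→Loc4.
South Co.'s best replies: Loc1→Y; Loc2→Y; Loc3→Y; Loc4→Y.
The unique mutual best reply is (Loc4, Y), giving (10, 12).
Sequential outcome (Loc4, Y) coincides with the Nash profile (Loc4, Y).

yes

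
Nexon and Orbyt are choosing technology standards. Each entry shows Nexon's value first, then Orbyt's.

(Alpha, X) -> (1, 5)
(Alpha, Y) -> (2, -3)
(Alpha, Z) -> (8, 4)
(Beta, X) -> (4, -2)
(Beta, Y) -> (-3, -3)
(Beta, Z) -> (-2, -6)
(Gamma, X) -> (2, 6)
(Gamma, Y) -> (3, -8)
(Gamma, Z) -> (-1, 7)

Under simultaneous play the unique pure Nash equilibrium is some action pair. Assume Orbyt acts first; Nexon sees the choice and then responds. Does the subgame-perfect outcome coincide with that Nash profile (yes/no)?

Solve by backward induction (Orbyt leads).
- X → Nexon plays Beta (best of 1, 4, 2); Orbyt gets -2.
- Y → Nexon plays Gamma (best of 2, -3, 3); Orbyt gets -8.
- Z → Nexon plays Alpha (best of 8, -2, -1); Orbyt gets 4.
Maximizing over -2, -8, 4, Orbyt chooses Z. Subgame-perfect outcome: (Alpha, Z) with payoffs (8, 4).
For the simultaneous game, intersect best replies.
Nexon's best replies: X→Beta; Y→Gamma; Z→Alpha.
Orbyt's best replies: Alpha→X; Beta→X; Gamma→Z.
Only (Beta, X) has each player best-responding; Nash payoffs (4, -2).
Sequential outcome (Alpha, Z) differs from the Nash profile (Beta, X).

no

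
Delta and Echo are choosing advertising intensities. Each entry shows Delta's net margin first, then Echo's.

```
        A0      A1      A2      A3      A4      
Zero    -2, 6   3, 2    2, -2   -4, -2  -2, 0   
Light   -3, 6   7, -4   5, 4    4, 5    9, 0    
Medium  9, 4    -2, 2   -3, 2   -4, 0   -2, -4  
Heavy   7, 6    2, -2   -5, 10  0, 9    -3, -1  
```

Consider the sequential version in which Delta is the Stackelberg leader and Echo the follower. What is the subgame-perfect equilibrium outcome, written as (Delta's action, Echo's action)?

(Medium, A0)

Echo best-responds to each possible Delta move:
- Zero: BR = A0, leader payoff -2.
- Light: BR = A0, leader payoff -3.
- Medium: BR = A0, leader payoff 9.
- Heavy: BR = A2, leader payoff -5.
Delta's induced payoffs are -2, -3, 9, -5, so Delta commits to Medium. Subgame-perfect outcome: (Medium, A0) with payoffs (9, 4).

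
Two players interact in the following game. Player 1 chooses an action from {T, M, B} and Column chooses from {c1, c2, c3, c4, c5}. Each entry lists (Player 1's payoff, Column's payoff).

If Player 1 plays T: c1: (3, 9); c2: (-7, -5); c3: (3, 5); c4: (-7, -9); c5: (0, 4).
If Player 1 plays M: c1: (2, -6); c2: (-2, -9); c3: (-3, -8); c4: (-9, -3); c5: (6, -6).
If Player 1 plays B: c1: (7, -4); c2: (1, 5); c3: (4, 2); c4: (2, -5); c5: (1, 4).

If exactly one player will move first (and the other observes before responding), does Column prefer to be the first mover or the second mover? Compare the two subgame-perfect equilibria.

If Player 1 leads: Column's best replies are T→c1, M→c4, B→c2; Player 1's induced payoffs 3, -9, 1; outcome (T, c1), payoffs (3, 9).
If Column leads: Player 1's best replies are c1→B, c2→B, c3→B, c4→B, c5→M; Column's induced payoffs -4, 5, 2, -5, -6; outcome (B, c2), payoffs (1, 5).
Column gets 5 moving first and 9 moving second, so Column prefers to move second.

second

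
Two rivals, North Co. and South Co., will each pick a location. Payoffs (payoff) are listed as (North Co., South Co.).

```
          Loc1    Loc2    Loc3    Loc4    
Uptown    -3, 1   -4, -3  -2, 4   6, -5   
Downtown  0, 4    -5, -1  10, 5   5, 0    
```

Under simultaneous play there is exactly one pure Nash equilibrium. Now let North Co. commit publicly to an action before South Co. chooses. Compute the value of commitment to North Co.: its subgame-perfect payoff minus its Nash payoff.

0

Work backward from South Co.'s decision.
- Uptown: BR = Loc3, leader payoff -2.
- Downtown: BR = Loc3, leader payoff 10.
North Co.'s induced payoffs are -2, 10, so North Co. commits to Downtown. Subgame-perfect outcome: (Downtown, Loc3) with payoffs (10, 5).
Now find the simultaneous Nash equilibrium.
North Co.'s best replies: Loc1→Downtown; Loc2→Uptown; Loc3→Downtown; Loc4→Uptown.
South Co.'s best replies: Uptown→Loc3; Downtown→Loc3.
Only (Downtown, Loc3) has each player best-responding; Nash payoffs (10, 5).
North Co.'s commitment gain: 10 − 10 = 0.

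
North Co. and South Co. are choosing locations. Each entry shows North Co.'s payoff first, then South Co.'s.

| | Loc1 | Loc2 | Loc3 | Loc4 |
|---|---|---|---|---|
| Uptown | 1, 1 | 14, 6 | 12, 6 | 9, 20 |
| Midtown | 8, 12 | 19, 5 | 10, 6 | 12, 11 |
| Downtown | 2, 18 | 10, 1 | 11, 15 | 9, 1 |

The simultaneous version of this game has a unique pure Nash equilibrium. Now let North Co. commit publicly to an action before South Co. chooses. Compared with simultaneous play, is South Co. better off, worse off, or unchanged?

better off

Solve by backward induction (North Co. leads).
- Uptown: South Co. compares 1, 6, 6, 20 and picks Loc4; North Co. would get 9.
- Midtown: South Co. compares 12, 5, 6, 11 and picks Loc1; North Co. would get 8.
- Downtown: South Co. compares 18, 1, 15, 1 and picks Loc1; North Co. would get 2.
Maximizing over 9, 8, 2, North Co. chooses Uptown. Subgame-perfect outcome: (Uptown, Loc4) with payoffs (9, 20).
Under simultaneous play:
North Co.'s best replies: Loc1→Midtown; Loc2→Midtown; Loc3→Uptown; Loc4→Midtown.
South Co.'s best replies: Uptown→Loc4; Midtown→Loc1; Downtown→Loc1.
Only (Midtown, Loc1) has each player best-responding; Nash payoffs (8, 12).
South Co. earns 20 sequentially versus 12 at the Nash outcome: better off.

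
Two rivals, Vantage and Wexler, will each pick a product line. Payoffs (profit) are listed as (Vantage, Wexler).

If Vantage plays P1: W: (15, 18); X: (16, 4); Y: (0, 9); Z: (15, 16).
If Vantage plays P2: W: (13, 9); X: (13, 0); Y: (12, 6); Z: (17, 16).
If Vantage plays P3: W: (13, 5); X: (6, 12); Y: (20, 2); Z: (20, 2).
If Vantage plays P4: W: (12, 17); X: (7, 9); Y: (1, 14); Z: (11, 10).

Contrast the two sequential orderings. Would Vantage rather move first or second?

If Vantage leads: Wexler's best replies are P1→W, P2→Z, P3→X, P4→W; Vantage's induced payoffs 15, 17, 6, 12; outcome (P2, Z), payoffs (17, 16).
If Wexler leads: Vantage's best replies are W→P1, X→P1, Y→P3, Z→P3; Wexler's induced payoffs 18, 4, 2, 2; outcome (P1, W), payoffs (15, 18).
Vantage gets 17 moving first and 15 moving second, so Vantage prefers to move first.

first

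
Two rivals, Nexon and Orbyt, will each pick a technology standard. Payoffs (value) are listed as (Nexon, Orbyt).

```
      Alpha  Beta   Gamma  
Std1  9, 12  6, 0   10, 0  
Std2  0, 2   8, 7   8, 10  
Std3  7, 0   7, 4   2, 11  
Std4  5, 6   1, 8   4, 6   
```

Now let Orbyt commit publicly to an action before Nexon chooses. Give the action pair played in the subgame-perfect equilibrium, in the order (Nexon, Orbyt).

(Std1, Alpha)

Solve by backward induction (Orbyt leads).
- Alpha: Nexon compares 9, 0, 7, 5 and picks Std1; Orbyt would get 12.
- Beta: Nexon compares 6, 8, 7, 1 and picks Std2; Orbyt would get 7.
- Gamma: Nexon compares 10, 8, 2, 4 and picks Std1; Orbyt would get 0.
Among 12, 7, 0, the best is 12 at Alpha. Subgame-perfect outcome: (Std1, Alpha) with payoffs (9, 12).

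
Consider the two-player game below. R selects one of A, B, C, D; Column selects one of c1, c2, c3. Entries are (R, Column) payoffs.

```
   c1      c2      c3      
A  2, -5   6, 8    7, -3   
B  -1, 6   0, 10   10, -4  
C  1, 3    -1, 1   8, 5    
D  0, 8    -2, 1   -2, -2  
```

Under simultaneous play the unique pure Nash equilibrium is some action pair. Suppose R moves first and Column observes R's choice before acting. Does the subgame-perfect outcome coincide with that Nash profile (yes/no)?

no

Solve by backward induction (R leads).
- A: Column compares -5, 8, -3 and picks c2; R would get 6.
- B: Column compares 6, 10, -4 and picks c2; R would get 0.
- C: Column compares 3, 1, 5 and picks c3; R would get 8.
- D: Column compares 8, 1, -2 and picks c1; R would get 0.
Among 6, 0, 8, 0, the best is 8 at C. Subgame-perfect outcome: (C, c3) with payoffs (8, 5).
Under simultaneous play:
R's best replies: c1→A; c2→A; c3→B.
Column's best replies: A→c2; B→c2; C→c3; D→c1.
Only (A, c2) has each player best-responding; Nash payoffs (6, 8).
Sequential outcome (C, c3) differs from the Nash profile (A, c2).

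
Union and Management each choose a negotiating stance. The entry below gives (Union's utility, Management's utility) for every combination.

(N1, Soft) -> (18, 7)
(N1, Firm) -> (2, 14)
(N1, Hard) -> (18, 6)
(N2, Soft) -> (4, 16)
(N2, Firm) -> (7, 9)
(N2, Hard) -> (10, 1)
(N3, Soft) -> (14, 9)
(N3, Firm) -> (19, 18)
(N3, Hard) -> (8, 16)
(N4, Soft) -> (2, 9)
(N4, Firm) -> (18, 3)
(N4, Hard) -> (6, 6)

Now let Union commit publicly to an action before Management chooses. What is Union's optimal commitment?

Management best-responds to each possible Union move:
- N1: BR = Firm, leader payoff 2.
- N2: BR = Soft, leader payoff 4.
- N3: BR = Firm, leader payoff 19.
- N4: BR = Soft, leader payoff 2.
Among 2, 4, 19, 2, the best is 19 at N3. Subgame-perfect outcome: (N3, Firm) with payoffs (19, 18).

N3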